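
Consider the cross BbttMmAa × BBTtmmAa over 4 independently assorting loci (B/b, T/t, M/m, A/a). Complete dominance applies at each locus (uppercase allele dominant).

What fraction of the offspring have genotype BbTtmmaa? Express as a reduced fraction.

BbttMmAa gametes: BtMA×2, BtMa×2, BtmA×2, Btma×2, btMA×2, btMa×2, btmA×2, btma×2
BBTtmmAa gametes: BTmA×4, BTma×4, BtmA×4, Btma×4
BbttMmAa×BBTtmmAa grid (16·16=256): BBTtMmAA=8 BBTtMmAa=16 BBTtMmaa=8 BBTtmmAA=8 BBTtmmAa=16 BBTtmmaa=8 BBttMmAA=8 BBttMmAa=16 BBttMmaa=8 BBttmmAA=8 BBttmmAa=16 BBttmmaa=8 BbTtMmAA=8 BbTtMmAa=16 BbTtMmaa=8 BbTtmmAA=8 BbTtmmAa=16 BbTtmmaa=8 BbttMmAA=8 BbttMmAa=16 BbttMmaa=8 BbttmmAA=8 BbttmmAa=16 Bbttmmaa=8
BbTtmmaa hits 8/256; gcd=8; 8÷8/256÷8 = 1/32

P(BbTtmmaa) = 1/32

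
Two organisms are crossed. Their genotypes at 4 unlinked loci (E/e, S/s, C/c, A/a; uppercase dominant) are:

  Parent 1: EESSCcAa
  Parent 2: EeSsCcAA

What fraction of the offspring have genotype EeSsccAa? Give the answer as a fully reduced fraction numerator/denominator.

P(EeSsccAa) = 1/32

EESSCcAa gametes: ESCA×4, ESCa×4, EScA×4, ESca×4
EeSsCcAA gametes: ESCA×2, EScA×2, EsCA×2, EscA×2, eSCA×2, eScA×2, esCA×2, escA×2
EESSCcAa×EeSsCcAA grid (16·16=256): EESSCCAA=8 EESSCCAa=8 EESSCcAA=16 EESSCcAa=16 EESSccAA=8 EESSccAa=8 EESsCCAA=8 EESsCCAa=8 EESsCcAA=16 EESsCcAa=16 EESsccAA=8 EESsccAa=8 EeSSCCAA=8 EeSSCCAa=8 EeSSCcAA=16 EeSSCcAa=16 EeSSccAA=8 EeSSccAa=8 EeSsCCAA=8 EeSsCCAa=8 EeSsCcAA=16 EeSsCcAa=16 EeSsccAA=8 EeSsccAa=8
EeSsccAa hits 8/256; gcd=8; 8÷8/256÷8 = 1/32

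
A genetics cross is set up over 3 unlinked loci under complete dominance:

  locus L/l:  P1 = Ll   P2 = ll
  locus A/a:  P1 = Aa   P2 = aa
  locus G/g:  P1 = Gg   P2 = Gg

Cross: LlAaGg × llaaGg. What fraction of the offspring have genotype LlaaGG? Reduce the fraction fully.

P(LlaaGG) = 1/16

LlAaGg gametes: LAG×1, LAg×1, LaG×1, Lag×1, lAG×1, lAg×1, laG×1, lag×1
llaaGg gametes: laG×4, lag×4
LlAaGg×llaaGg grid (8·8=64): LlAaGG=4 LlAaGg=8 LlAagg=4 LlaaGG=4 LlaaGg=8 Llaagg=4 llAaGG=4 llAaGg=8 llAagg=4 llaaGG=4 llaaGg=8 llaagg=4
LlaaGG hits 4/64; gcd=4; 4÷4/64÷4 = 1/16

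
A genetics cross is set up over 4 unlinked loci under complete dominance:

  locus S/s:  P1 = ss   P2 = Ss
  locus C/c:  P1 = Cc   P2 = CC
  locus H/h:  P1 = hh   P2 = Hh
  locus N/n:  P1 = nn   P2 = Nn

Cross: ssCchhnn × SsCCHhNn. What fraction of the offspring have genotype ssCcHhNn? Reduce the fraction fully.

P(ssCcHhNn) = 1/16

ssCchhnn gametes: sChn×8, schn×8
SsCCHhNn gametes: SCHN×2, SCHn×2, SChN×2, SChn×2, sCHN×2, sCHn×2, sChN×2, sChn×2
ssCchhnn×SsCCHhNn grid (16·16=256): SsCCHhNn=16 SsCCHhnn=16 SsCChhNn=16 SsCChhnn=16 SsCcHhNn=16 SsCcHhnn=16 SsCchhNn=16 SsCchhnn=16 ssCCHhNn=16 ssCCHhnn=16 ssCChhNn=16 ssCChhnn=16 ssCcHhNn=16 ssCcHhnn=16 ssCchhNn=16 ssCchhnn=16
ssCcHhNn hits 16/256; gcd=16; 16÷16/256÷16 = 1/16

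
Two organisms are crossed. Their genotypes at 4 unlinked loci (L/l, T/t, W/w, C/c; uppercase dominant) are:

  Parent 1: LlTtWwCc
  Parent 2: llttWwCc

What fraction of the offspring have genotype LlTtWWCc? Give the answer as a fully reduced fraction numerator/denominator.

P(LlTtWWCc) = 1/32

LlTtWwCc gametes: LTWC×1, LTWc×1, LTwC×1, LTwc×1, LtWC×1, LtWc×1, LtwC×1, Ltwc×1, lTWC×1, lTWc×1, lTwC×1, lTwc×1, ltWC×1, ltWc×1, ltwC×1, ltwc×1
llttWwCc gametes: ltWC×4, ltWc×4, ltwC×4, ltwc×4
LlTtWwCc×llttWwCc grid (16·16=256): LlTtWWCC=4 LlTtWWCc=8 LlTtWWcc=4 LlTtWwCC=8 LlTtWwCc=16 LlTtWwcc=8 LlTtwwCC=4 LlTtwwCc=8 LlTtwwcc=4 LlttWWCC=4 LlttWWCc=8 LlttWWcc=4 LlttWwCC=8 LlttWwCc=16 LlttWwcc=8 LlttwwCC=4 LlttwwCc=8 Llttwwcc=4 llTtWWCC=4 llTtWWCc=8 llTtWWcc=4 llTtWwCC=8 llTtWwCc=16 llTtWwcc=8 llTtwwCC=4 llTtwwCc=8 llTtwwcc=4 llttWWCC=4 llttWWCc=8 llttWWcc=4 llttWwCC=8 llttWwCc=16 llttWwcc=8 llttwwCC=4 llttwwCc=8 llttwwcc=4
LlTtWWCc hits 8/256; gcd=8; 8÷8/256÷8 = 1/32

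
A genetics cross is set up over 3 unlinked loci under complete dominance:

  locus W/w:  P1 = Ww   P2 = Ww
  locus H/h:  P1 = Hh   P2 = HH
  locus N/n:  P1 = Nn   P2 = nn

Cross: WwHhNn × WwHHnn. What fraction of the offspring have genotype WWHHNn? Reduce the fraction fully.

WwHhNn gametes: WHN×1, WHn×1, WhN×1, Whn×1, wHN×1, wHn×1, whN×1, whn×1
WwHHnn gametes: WHn×4, wHn×4
WwHhNn×WwHHnn grid (8·8=64): WWHHNn=4 WWHHnn=4 WWHhNn=4 WWHhnn=4 WwHHNn=8 WwHHnn=8 WwHhNn=8 WwHhnn=8 wwHHNn=4 wwHHnn=4 wwHhNn=4 wwHhnn=4
WWHHNn hits 4/64; gcd=4; 4÷4/64÷4 = 1/16

P(WWHHNn) = 1/16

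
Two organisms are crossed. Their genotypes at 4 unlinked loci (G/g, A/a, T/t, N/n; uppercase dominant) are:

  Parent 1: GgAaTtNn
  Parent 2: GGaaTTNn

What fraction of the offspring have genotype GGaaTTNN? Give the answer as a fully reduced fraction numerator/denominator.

P(GGaaTTNN) = 1/32

GgAaTtNn gametes: GATN×1, GATn×1, GAtN×1, GAtn×1, GaTN×1, GaTn×1, GatN×1, Gatn×1, gATN×1, gATn×1, gAtN×1, gAtn×1, gaTN×1, gaTn×1, gatN×1, gatn×1
GGaaTTNn gametes: GaTN×8, GaTn×8
GgAaTtNn×GGaaTTNn grid (16·16=256): GGAaTTNN=8 GGAaTTNn=16 GGAaTTnn=8 GGAaTtNN=8 GGAaTtNn=16 GGAaTtnn=8 GGaaTTNN=8 GGaaTTNn=16 GGaaTTnn=8 GGaaTtNN=8 GGaaTtNn=16 GGaaTtnn=8 GgAaTTNN=8 GgAaTTNn=16 GgAaTTnn=8 GgAaTtNN=8 GgAaTtNn=16 GgAaTtnn=8 GgaaTTNN=8 GgaaTTNn=16 GgaaTTnn=8 GgaaTtNN=8 GgaaTtNn=16 GgaaTtnn=8
GGaaTTNN hits 8/256; gcd=8; 8÷8/256÷8 = 1/32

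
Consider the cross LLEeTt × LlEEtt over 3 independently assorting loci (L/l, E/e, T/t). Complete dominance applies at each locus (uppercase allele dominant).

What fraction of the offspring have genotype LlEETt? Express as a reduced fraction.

LLEeTt gametes: LET×2, LEt×2, LeT×2, Let×2
LlEEtt gametes: LEt×4, lEt×4
LLEeTt×LlEEtt grid (8·8=64): LLEETt=8 LLEEtt=8 LLEeTt=8 LLEett=8 LlEETt=8 LlEEtt=8 LlEeTt=8 LlEett=8
LlEETt hits 8/64; gcd=8; 8÷8/64÷8 = 1/8

P(LlEETt) = 1/8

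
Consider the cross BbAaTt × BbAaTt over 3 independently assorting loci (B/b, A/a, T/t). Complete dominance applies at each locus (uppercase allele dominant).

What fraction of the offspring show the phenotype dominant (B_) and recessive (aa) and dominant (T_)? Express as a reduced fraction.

P(B_ aa T_) = 9/64

BbAaTt gametes: BAT×1, BAt×1, BaT×1, Bat×1, bAT×1, bAt×1, baT×1, bat×1
BbAaTt gametes: BAT×1, BAt×1, BaT×1, Bat×1, bAT×1, bAt×1, baT×1, bat×1
BbAaTt×BbAaTt grid (8·8=64): BBAATT=1 BBAATt=2 BBAAtt=1 BBAaTT=2 BBAaTt=4 BBAatt=2 BBaaTT=1 BBaaTt=2 BBaatt=1 BbAATT=2 BbAATt=4 BbAAtt=2 BbAaTT=4 BbAaTt=8 BbAatt=4 BbaaTT=2 BbaaTt=4 Bbaatt=2 bbAATT=1 bbAATt=2 bbAAtt=1 bbAaTT=2 bbAaTt=4 bbAatt=2 bbaaTT=1 bbaaTt=2 bbaatt=1
B_ aa T_ hits 9/64; gcd=1; 9÷1/64÷1 = 9/64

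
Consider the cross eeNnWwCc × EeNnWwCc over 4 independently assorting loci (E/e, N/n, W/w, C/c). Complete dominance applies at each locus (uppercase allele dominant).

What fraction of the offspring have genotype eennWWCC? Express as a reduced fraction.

P(eennWWCC) = 1/128

eeNnWwCc gametes: eNWC×2, eNWc×2, eNwC×2, eNwc×2, enWC×2, enWc×2, enwC×2, enwc×2
EeNnWwCc gametes: ENWC×1, ENWc×1, ENwC×1, ENwc×1, EnWC×1, EnWc×1, EnwC×1, Enwc×1, eNWC×1, eNWc×1, eNwC×1, eNwc×1, enWC×1, enWc×1, enwC×1, enwc×1
eeNnWwCc×EeNnWwCc grid (16·16=256): EeNNWWCC=2 EeNNWWCc=4 EeNNWWcc=2 EeNNWwCC=4 EeNNWwCc=8 EeNNWwcc=4 EeNNwwCC=2 EeNNwwCc=4 EeNNwwcc=2 EeNnWWCC=4 EeNnWWCc=8 EeNnWWcc=4 EeNnWwCC=8 EeNnWwCc=16 EeNnWwcc=8 EeNnwwCC=4 EeNnwwCc=8 EeNnwwcc=4 EennWWCC=2 EennWWCc=4 EennWWcc=2 EennWwCC=4 EennWwCc=8 EennWwcc=4 EennwwCC=2 EennwwCc=4 Eennwwcc=2 eeNNWWCC=2 eeNNWWCc=4 eeNNWWcc=2 eeNNWwCC=4 eeNNWwCc=8 eeNNWwcc=4 eeNNwwCC=2 eeNNwwCc=4 eeNNwwcc=2 eeNnWWCC=4 eeNnWWCc=8 eeNnWWcc=4 eeNnWwCC=8 eeNnWwCc=16 eeNnWwcc=8 eeNnwwCC=4 eeNnwwCc=8 eeNnwwcc=4 eennWWCC=2 eennWWCc=4 eennWWcc=2 eennWwCC=4 eennWwCc=8 eennWwcc=4 eennwwCC=2 eennwwCc=4 eennwwcc=2
eennWWCC hits 2/256; gcd=2; 2÷2/256÷2 = 1/128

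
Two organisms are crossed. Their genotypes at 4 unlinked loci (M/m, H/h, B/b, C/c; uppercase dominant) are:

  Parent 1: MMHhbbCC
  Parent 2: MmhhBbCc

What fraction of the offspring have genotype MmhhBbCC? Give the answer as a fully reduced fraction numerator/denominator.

MMHhbbCC gametes: MHbC×8, MhbC×8
MmhhBbCc gametes: MhBC×2, MhBc×2, MhbC×2, Mhbc×2, mhBC×2, mhBc×2, mhbC×2, mhbc×2
MMHhbbCC×MmhhBbCc grid (16·16=256): MMHhBbCC=16 MMHhBbCc=16 MMHhbbCC=16 MMHhbbCc=16 MMhhBbCC=16 MMhhBbCc=16 MMhhbbCC=16 MMhhbbCc=16 MmHhBbCC=16 MmHhBbCc=16 MmHhbbCC=16 MmHhbbCc=16 MmhhBbCC=16 MmhhBbCc=16 MmhhbbCC=16 MmhhbbCc=16
MmhhBbCC hits 16/256; gcd=16; 16÷16/256÷16 = 1/16

P(MmhhBbCC) = 1/16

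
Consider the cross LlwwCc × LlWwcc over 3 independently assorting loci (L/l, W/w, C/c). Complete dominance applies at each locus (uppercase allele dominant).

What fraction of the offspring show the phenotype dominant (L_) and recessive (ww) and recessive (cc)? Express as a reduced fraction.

LlwwCc gametes: LwC×2, Lwc×2, lwC×2, lwc×2
LlWwcc gametes: LWc×2, Lwc×2, lWc×2, lwc×2
LlwwCc×LlWwcc grid (8·8=64): LLWwCc=4 LLWwcc=4 LLwwCc=4 LLwwcc=4 LlWwCc=8 LlWwcc=8 LlwwCc=8 Llwwcc=8 llWwCc=4 llWwcc=4 llwwCc=4 llwwcc=4
L_ ww cc hits 12/64; gcd=4; 12÷4/64÷4 = 3/16

P(L_ ww cc) = 3/16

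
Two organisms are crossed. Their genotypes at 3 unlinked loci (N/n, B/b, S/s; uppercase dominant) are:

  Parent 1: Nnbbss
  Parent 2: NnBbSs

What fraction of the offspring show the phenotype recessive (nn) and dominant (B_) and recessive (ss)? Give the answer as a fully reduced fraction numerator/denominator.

Nnbbss gametes: Nbs×4, nbs×4
NnBbSs gametes: NBS×1, NBs×1, NbS×1, Nbs×1, nBS×1, nBs×1, nbS×1, nbs×1
Nnbbss×NnBbSs grid (8·8=64): NNBbSs=4 NNBbss=4 NNbbSs=4 NNbbss=4 NnBbSs=8 NnBbss=8 NnbbSs=8 Nnbbss=8 nnBbSs=4 nnBbss=4 nnbbSs=4 nnbbss=4
nn B_ ss hits 4/64; gcd=4; 4÷4/64÷4 = 1/16

P(nn B_ ss) = 1/16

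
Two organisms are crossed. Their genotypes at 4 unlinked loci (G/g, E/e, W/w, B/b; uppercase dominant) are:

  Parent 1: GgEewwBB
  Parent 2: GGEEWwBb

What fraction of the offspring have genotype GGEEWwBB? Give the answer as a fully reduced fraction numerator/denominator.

P(GGEEWwBB) = 1/16

GgEewwBB gametes: GEwB×4, GewB×4, gEwB×4, gewB×4
GGEEWwBb gametes: GEWB×4, GEWb×4, GEwB×4, GEwb×4
GgEewwBB×GGEEWwBb grid (16·16=256): GGEEWwBB=16 GGEEWwBb=16 GGEEwwBB=16 GGEEwwBb=16 GGEeWwBB=16 GGEeWwBb=16 GGEewwBB=16 GGEewwBb=16 GgEEWwBB=16 GgEEWwBb=16 GgEEwwBB=16 GgEEwwBb=16 GgEeWwBB=16 GgEeWwBb=16 GgEewwBB=16 GgEewwBb=16
GGEEWwBB hits 16/256; gcd=16; 16÷16/256÷16 = 1/16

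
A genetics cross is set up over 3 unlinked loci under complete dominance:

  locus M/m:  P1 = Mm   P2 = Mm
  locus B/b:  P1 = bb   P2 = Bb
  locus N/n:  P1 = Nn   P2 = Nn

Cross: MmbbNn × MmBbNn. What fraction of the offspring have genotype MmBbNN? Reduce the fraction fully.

MmbbNn gametes: MbN×2, Mbn×2, mbN×2, mbn×2
MmBbNn gametes: MBN×1, MBn×1, MbN×1, Mbn×1, mBN×1, mBn×1, mbN×1, mbn×1
MmbbNn×MmBbNn grid (8·8=64): MMBbNN=2 MMBbNn=4 MMBbnn=2 MMbbNN=2 MMbbNn=4 MMbbnn=2 MmBbNN=4 MmBbNn=8 MmBbnn=4 MmbbNN=4 MmbbNn=8 Mmbbnn=4 mmBbNN=2 mmBbNn=4 mmBbnn=2 mmbbNN=2 mmbbNn=4 mmbbnn=2
MmBbNN hits 4/64; gcd=4; 4÷4/64÷4 = 1/16

P(MmBbNN) = 1/16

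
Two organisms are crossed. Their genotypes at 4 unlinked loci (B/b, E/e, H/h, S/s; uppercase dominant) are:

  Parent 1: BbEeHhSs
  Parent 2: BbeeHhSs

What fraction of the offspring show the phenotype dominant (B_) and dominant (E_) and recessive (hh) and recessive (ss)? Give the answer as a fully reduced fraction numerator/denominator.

P(B_ E_ hh ss) = 3/128

BbEeHhSs gametes: BEHS×1, BEHs×1, BEhS×1, BEhs×1, BeHS×1, BeHs×1, BehS×1, Behs×1, bEHS×1, bEHs×1, bEhS×1, bEhs×1, beHS×1, beHs×1, behS×1, behs×1
BbeeHhSs gametes: BeHS×2, BeHs×2, BehS×2, Behs×2, beHS×2, beHs×2, behS×2, behs×2
BbEeHhSs×BbeeHhSs grid (16·16=256): BBEeHHSS=2 BBEeHHSs=4 BBEeHHss=2 BBEeHhSS=4 BBEeHhSs=8 BBEeHhss=4 BBEehhSS=2 BBEehhSs=4 BBEehhss=2 BBeeHHSS=2 BBeeHHSs=4 BBeeHHss=2 BBeeHhSS=4 BBeeHhSs=8 BBeeHhss=4 BBeehhSS=2 BBeehhSs=4 BBeehhss=2 BbEeHHSS=4 BbEeHHSs=8 BbEeHHss=4 BbEeHhSS=8 BbEeHhSs=16 BbEeHhss=8 BbEehhSS=4 BbEehhSs=8 BbEehhss=4 BbeeHHSS=4 BbeeHHSs=8 BbeeHHss=4 BbeeHhSS=8 BbeeHhSs=16 BbeeHhss=8 BbeehhSS=4 BbeehhSs=8 Bbeehhss=4 bbEeHHSS=2 bbEeHHSs=4 bbEeHHss=2 bbEeHhSS=4 bbEeHhSs=8 bbEeHhss=4 bbEehhSS=2 bbEehhSs=4 bbEehhss=2 bbeeHHSS=2 bbeeHHSs=4 bbeeHHss=2 bbeeHhSS=4 bbeeHhSs=8 bbeeHhss=4 bbeehhSS=2 bbeehhSs=4 bbeehhss=2
B_ E_ hh ss hits 6/256; gcd=2; 6÷2/256÷2 = 3/128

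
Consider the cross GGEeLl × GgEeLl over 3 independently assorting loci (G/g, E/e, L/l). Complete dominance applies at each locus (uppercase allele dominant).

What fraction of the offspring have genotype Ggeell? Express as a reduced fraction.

GGEeLl gametes: GEL×2, GEl×2, GeL×2, Gel×2
GgEeLl gametes: GEL×1, GEl×1, GeL×1, Gel×1, gEL×1, gEl×1, geL×1, gel×1
GGEeLl×GgEeLl grid (8·8=64): GGEELL=2 GGEELl=4 GGEEll=2 GGEeLL=4 GGEeLl=8 GGEell=4 GGeeLL=2 GGeeLl=4 GGeell=2 GgEELL=2 GgEELl=4 GgEEll=2 GgEeLL=4 GgEeLl=8 GgEell=4 GgeeLL=2 GgeeLl=4 Ggeell=2
Ggeell hits 2/64; gcd=2; 2÷2/64÷2 = 1/32

P(Ggeell) = 1/32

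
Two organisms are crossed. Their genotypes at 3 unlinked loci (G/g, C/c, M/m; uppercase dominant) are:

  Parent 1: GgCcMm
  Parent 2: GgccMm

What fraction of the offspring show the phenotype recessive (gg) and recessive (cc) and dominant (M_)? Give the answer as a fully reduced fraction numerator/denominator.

P(gg cc M_) = 3/32

GgCcMm gametes: GCM×1, GCm×1, GcM×1, Gcm×1, gCM×1, gCm×1, gcM×1, gcm×1
GgccMm gametes: GcM×2, Gcm×2, gcM×2, gcm×2
GgCcMm×GgccMm grid (8·8=64): GGCcMM=2 GGCcMm=4 GGCcmm=2 GGccMM=2 GGccMm=4 GGccmm=2 GgCcMM=4 GgCcMm=8 GgCcmm=4 GgccMM=4 GgccMm=8 Ggccmm=4 ggCcMM=2 ggCcMm=4 ggCcmm=2 ggccMM=2 ggccMm=4 ggccmm=2
gg cc M_ hits 6/64; gcd=2; 6÷2/64÷2 = 3/32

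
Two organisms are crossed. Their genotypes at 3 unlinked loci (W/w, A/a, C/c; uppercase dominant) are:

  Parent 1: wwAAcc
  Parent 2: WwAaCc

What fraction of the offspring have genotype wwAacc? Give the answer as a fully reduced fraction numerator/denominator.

wwAAcc gametes: wAc×8
WwAaCc gametes: WAC×1, WAc×1, WaC×1, Wac×1, wAC×1, wAc×1, waC×1, wac×1
wwAAcc×WwAaCc grid (8·8=64): WwAACc=8 WwAAcc=8 WwAaCc=8 WwAacc=8 wwAACc=8 wwAAcc=8 wwAaCc=8 wwAacc=8
wwAacc hits 8/64; gcd=8; 8÷8/64÷8 = 1/8

P(wwAacc) = 1/8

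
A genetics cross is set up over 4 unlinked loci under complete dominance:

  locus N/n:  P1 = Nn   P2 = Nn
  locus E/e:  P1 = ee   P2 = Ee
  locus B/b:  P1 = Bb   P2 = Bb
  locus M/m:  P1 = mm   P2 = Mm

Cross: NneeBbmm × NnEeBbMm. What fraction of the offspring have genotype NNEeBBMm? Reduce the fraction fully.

P(NNEeBBMm) = 1/64

NneeBbmm gametes: NeBm×4, Nebm×4, neBm×4, nebm×4
NnEeBbMm gametes: NEBM×1, NEBm×1, NEbM×1, NEbm×1, NeBM×1, NeBm×1, NebM×1, Nebm×1, nEBM×1, nEBm×1, nEbM×1, nEbm×1, neBM×1, neBm×1, nebM×1, nebm×1
NneeBbmm×NnEeBbMm grid (16·16=256): NNEeBBMm=4 NNEeBBmm=4 NNEeBbMm=8 NNEeBbmm=8 NNEebbMm=4 NNEebbmm=4 NNeeBBMm=4 NNeeBBmm=4 NNeeBbMm=8 NNeeBbmm=8 NNeebbMm=4 NNeebbmm=4 NnEeBBMm=8 NnEeBBmm=8 NnEeBbMm=16 NnEeBbmm=16 NnEebbMm=8 NnEebbmm=8 NneeBBMm=8 NneeBBmm=8 NneeBbMm=16 NneeBbmm=16 NneebbMm=8 Nneebbmm=8 nnEeBBMm=4 nnEeBBmm=4 nnEeBbMm=8 nnEeBbmm=8 nnEebbMm=4 nnEebbmm=4 nneeBBMm=4 nneeBBmm=4 nneeBbMm=8 nneeBbmm=8 nneebbMm=4 nneebbmm=4
NNEeBBMm hits 4/256; gcd=4; 4÷4/256÷4 = 1/64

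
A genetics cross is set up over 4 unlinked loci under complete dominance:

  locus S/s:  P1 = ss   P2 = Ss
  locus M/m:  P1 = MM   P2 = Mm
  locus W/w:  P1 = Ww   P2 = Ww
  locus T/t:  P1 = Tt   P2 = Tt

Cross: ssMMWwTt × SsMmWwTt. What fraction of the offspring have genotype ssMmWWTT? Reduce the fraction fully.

ssMMWwTt gametes: sMWT×4, sMWt×4, sMwT×4, sMwt×4
SsMmWwTt gametes: SMWT×1, SMWt×1, SMwT×1, SMwt×1, SmWT×1, SmWt×1, SmwT×1, Smwt×1, sMWT×1, sMWt×1, sMwT×1, sMwt×1, smWT×1, smWt×1, smwT×1, smwt×1
ssMMWwTt×SsMmWwTt grid (16·16=256): SsMMWWTT=4 SsMMWWTt=8 SsMMWWtt=4 SsMMWwTT=8 SsMMWwTt=16 SsMMWwtt=8 SsMMwwTT=4 SsMMwwTt=8 SsMMwwtt=4 SsMmWWTT=4 SsMmWWTt=8 SsMmWWtt=4 SsMmWwTT=8 SsMmWwTt=16 SsMmWwtt=8 SsMmwwTT=4 SsMmwwTt=8 SsMmwwtt=4 ssMMWWTT=4 ssMMWWTt=8 ssMMWWtt=4 ssMMWwTT=8 ssMMWwTt=16 ssMMWwtt=8 ssMMwwTT=4 ssMMwwTt=8 ssMMwwtt=4 ssMmWWTT=4 ssMmWWTt=8 ssMmWWtt=4 ssMmWwTT=8 ssMmWwTt=16 ssMmWwtt=8 ssMmwwTT=4 ssMmwwTt=8 ssMmwwtt=4
ssMmWWTT hits 4/256; gcd=4; 4÷4/256÷4 = 1/64

P(ssMmWWTT) = 1/64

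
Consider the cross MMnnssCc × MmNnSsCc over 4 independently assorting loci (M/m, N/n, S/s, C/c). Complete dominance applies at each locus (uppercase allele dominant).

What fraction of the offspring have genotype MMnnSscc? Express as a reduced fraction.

P(MMnnSscc) = 1/32

MMnnssCc gametes: MnsC×8, Mnsc×8
MmNnSsCc gametes: MNSC×1, MNSc×1, MNsC×1, MNsc×1, MnSC×1, MnSc×1, MnsC×1, Mnsc×1, mNSC×1, mNSc×1, mNsC×1, mNsc×1, mnSC×1, mnSc×1, mnsC×1, mnsc×1
MMnnssCc×MmNnSsCc grid (16·16=256): MMNnSsCC=8 MMNnSsCc=16 MMNnSscc=8 MMNnssCC=8 MMNnssCc=16 MMNnsscc=8 MMnnSsCC=8 MMnnSsCc=16 MMnnSscc=8 MMnnssCC=8 MMnnssCc=16 MMnnsscc=8 MmNnSsCC=8 MmNnSsCc=16 MmNnSscc=8 MmNnssCC=8 MmNnssCc=16 MmNnsscc=8 MmnnSsCC=8 MmnnSsCc=16 MmnnSscc=8 MmnnssCC=8 MmnnssCc=16 Mmnnsscc=8
MMnnSscc hits 8/256; gcd=8; 8÷8/256÷8 = 1/32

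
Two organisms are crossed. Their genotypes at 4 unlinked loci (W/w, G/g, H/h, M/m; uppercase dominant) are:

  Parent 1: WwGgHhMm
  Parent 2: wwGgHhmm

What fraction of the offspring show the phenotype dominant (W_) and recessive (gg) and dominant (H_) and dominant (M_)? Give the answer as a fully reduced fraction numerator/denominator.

P(W_ gg H_ M_) = 3/64

WwGgHhMm gametes: WGHM×1, WGHm×1, WGhM×1, WGhm×1, WgHM×1, WgHm×1, WghM×1, Wghm×1, wGHM×1, wGHm×1, wGhM×1, wGhm×1, wgHM×1, wgHm×1, wghM×1, wghm×1
wwGgHhmm gametes: wGHm×4, wGhm×4, wgHm×4, wghm×4
WwGgHhMm×wwGgHhmm grid (16·16=256): WwGGHHMm=4 WwGGHHmm=4 WwGGHhMm=8 WwGGHhmm=8 WwGGhhMm=4 WwGGhhmm=4 WwGgHHMm=8 WwGgHHmm=8 WwGgHhMm=16 WwGgHhmm=16 WwGghhMm=8 WwGghhmm=8 WwggHHMm=4 WwggHHmm=4 WwggHhMm=8 WwggHhmm=8 WwgghhMm=4 Wwgghhmm=4 wwGGHHMm=4 wwGGHHmm=4 wwGGHhMm=8 wwGGHhmm=8 wwGGhhMm=4 wwGGhhmm=4 wwGgHHMm=8 wwGgHHmm=8 wwGgHhMm=16 wwGgHhmm=16 wwGghhMm=8 wwGghhmm=8 wwggHHMm=4 wwggHHmm=4 wwggHhMm=8 wwggHhmm=8 wwgghhMm=4 wwgghhmm=4
W_ gg H_ M_ hits 12/256; gcd=4; 12÷4/256÷4 = 3/64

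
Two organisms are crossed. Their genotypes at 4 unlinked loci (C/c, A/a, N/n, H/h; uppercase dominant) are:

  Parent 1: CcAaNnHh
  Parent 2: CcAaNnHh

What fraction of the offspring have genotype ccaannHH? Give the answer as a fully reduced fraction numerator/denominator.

CcAaNnHh gametes: CANH×1, CANh×1, CAnH×1, CAnh×1, CaNH×1, CaNh×1, CanH×1, Canh×1, cANH×1, cANh×1, cAnH×1, cAnh×1, caNH×1, caNh×1, canH×1, canh×1
CcAaNnHh gametes: CANH×1, CANh×1, CAnH×1, CAnh×1, CaNH×1, CaNh×1, CanH×1, Canh×1, cANH×1, cANh×1, cAnH×1, cAnh×1, caNH×1, caNh×1, canH×1, canh×1
CcAaNnHh×CcAaNnHh grid (16·16=256): CCAANNHH=1 CCAANNHh=2 CCAANNhh=1 CCAANnHH=2 CCAANnHh=4 CCAANnhh=2 CCAAnnHH=1 CCAAnnHh=2 CCAAnnhh=1 CCAaNNHH=2 CCAaNNHh=4 CCAaNNhh=2 CCAaNnHH=4 CCAaNnHh=8 CCAaNnhh=4 CCAannHH=2 CCAannHh=4 CCAannhh=2 CCaaNNHH=1 CCaaNNHh=2 CCaaNNhh=1 CCaaNnHH=2 CCaaNnHh=4 CCaaNnhh=2 CCaannHH=1 CCaannHh=2 CCaannhh=1 CcAANNHH=2 CcAANNHh=4 CcAANNhh=2 CcAANnHH=4 CcAANnHh=8 CcAANnhh=4 CcAAnnHH=2 CcAAnnHh=4 CcAAnnhh=2 CcAaNNHH=4 CcAaNNHh=8 CcAaNNhh=4 CcAaNnHH=8 CcAaNnHh=16 CcAaNnhh=8 CcAannHH=4 CcAannHh=8 CcAannhh=4 CcaaNNHH=2 CcaaNNHh=4 CcaaNNhh=2 CcaaNnHH=4 CcaaNnHh=8 CcaaNnhh=4 CcaannHH=2 CcaannHh=4 Ccaannhh=2 ccAANNHH=1 ccAANNHh=2 ccAANNhh=1 ccAANnHH=2 ccAANnHh=4 ccAANnhh=2 ccAAnnHH=1 ccAAnnHh=2 ccAAnnhh=1 ccAaNNHH=2 ccAaNNHh=4 ccAaNNhh=2 ccAaNnHH=4 ccAaNnHh=8 ccAaNnhh=4 ccAannHH=2 ccAannHh=4 ccAannhh=2 ccaaNNHH=1 ccaaNNHh=2 ccaaNNhh=1 ccaaNnHH=2 ccaaNnHh=4 ccaaNnhh=2 ccaannHH=1 ccaannHh=2 ccaannhh=1
ccaannHH hits 1/256; gcd=1; 1÷1/256÷1 = 1/256

P(ccaannHH) = 1/256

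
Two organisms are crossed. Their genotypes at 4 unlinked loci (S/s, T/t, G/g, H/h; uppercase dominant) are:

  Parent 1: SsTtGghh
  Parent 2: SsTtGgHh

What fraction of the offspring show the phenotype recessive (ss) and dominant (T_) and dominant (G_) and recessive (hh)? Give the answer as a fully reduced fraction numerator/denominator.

P(ss T_ G_ hh) = 9/128

SsTtGghh gametes: STGh×2, STgh×2, StGh×2, Stgh×2, sTGh×2, sTgh×2, stGh×2, stgh×2
SsTtGgHh gametes: STGH×1, STGh×1, STgH×1, STgh×1, StGH×1, StGh×1, StgH×1, Stgh×1, sTGH×1, sTGh×1, sTgH×1, sTgh×1, stGH×1, stGh×1, stgH×1, stgh×1
SsTtGghh×SsTtGgHh grid (16·16=256): SSTTGGHh=2 SSTTGGhh=2 SSTTGgHh=4 SSTTGghh=4 SSTTggHh=2 SSTTgghh=2 SSTtGGHh=4 SSTtGGhh=4 SSTtGgHh=8 SSTtGghh=8 SSTtggHh=4 SSTtgghh=4 SSttGGHh=2 SSttGGhh=2 SSttGgHh=4 SSttGghh=4 SSttggHh=2 SSttgghh=2 SsTTGGHh=4 SsTTGGhh=4 SsTTGgHh=8 SsTTGghh=8 SsTTggHh=4 SsTTgghh=4 SsTtGGHh=8 SsTtGGhh=8 SsTtGgHh=16 SsTtGghh=16 SsTtggHh=8 SsTtgghh=8 SsttGGHh=4 SsttGGhh=4 SsttGgHh=8 SsttGghh=8 SsttggHh=4 Ssttgghh=4 ssTTGGHh=2 ssTTGGhh=2 ssTTGgHh=4 ssTTGghh=4 ssTTggHh=2 ssTTgghh=2 ssTtGGHh=4 ssTtGGhh=4 ssTtGgHh=8 ssTtGghh=8 ssTtggHh=4 ssTtgghh=4 ssttGGHh=2 ssttGGhh=2 ssttGgHh=4 ssttGghh=4 ssttggHh=2 ssttgghh=2
ss T_ G_ hh hits 18/256; gcd=2; 18÷2/256÷2 = 9/128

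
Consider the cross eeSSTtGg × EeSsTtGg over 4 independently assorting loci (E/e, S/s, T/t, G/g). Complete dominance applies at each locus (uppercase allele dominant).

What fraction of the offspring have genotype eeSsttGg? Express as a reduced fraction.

eeSSTtGg gametes: eSTG×4, eSTg×4, eStG×4, eStg×4
EeSsTtGg gametes: ESTG×1, ESTg×1, EStG×1, EStg×1, EsTG×1, EsTg×1, EstG×1, Estg×1, eSTG×1, eSTg×1, eStG×1, eStg×1, esTG×1, esTg×1, estG×1, estg×1
eeSSTtGg×EeSsTtGg grid (16·16=256): EeSSTTGG=4 EeSSTTGg=8 EeSSTTgg=4 EeSSTtGG=8 EeSSTtGg=16 EeSSTtgg=8 EeSSttGG=4 EeSSttGg=8 EeSSttgg=4 EeSsTTGG=4 EeSsTTGg=8 EeSsTTgg=4 EeSsTtGG=8 EeSsTtGg=16 EeSsTtgg=8 EeSsttGG=4 EeSsttGg=8 EeSsttgg=4 eeSSTTGG=4 eeSSTTGg=8 eeSSTTgg=4 eeSSTtGG=8 eeSSTtGg=16 eeSSTtgg=8 eeSSttGG=4 eeSSttGg=8 eeSSttgg=4 eeSsTTGG=4 eeSsTTGg=8 eeSsTTgg=4 eeSsTtGG=8 eeSsTtGg=16 eeSsTtgg=8 eeSsttGG=4 eeSsttGg=8 eeSsttgg=4
eeSsttGg hits 8/256; gcd=8; 8÷8/256÷8 = 1/32

P(eeSsttGg) = 1/32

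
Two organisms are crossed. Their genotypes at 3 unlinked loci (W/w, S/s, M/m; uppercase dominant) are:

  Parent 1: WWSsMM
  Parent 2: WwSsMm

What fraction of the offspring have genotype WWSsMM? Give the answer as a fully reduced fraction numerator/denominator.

P(WWSsMM) = 1/8

WWSsMM gametes: WSM×4, WsM×4
WwSsMm gametes: WSM×1, WSm×1, WsM×1, Wsm×1, wSM×1, wSm×1, wsM×1, wsm×1
WWSsMM×WwSsMm grid (8·8=64): WWSSMM=4 WWSSMm=4 WWSsMM=8 WWSsMm=8 WWssMM=4 WWssMm=4 WwSSMM=4 WwSSMm=4 WwSsMM=8 WwSsMm=8 WwssMM=4 WwssMm=4
WWSsMM hits 8/64; gcd=8; 8÷8/64÷8 = 1/8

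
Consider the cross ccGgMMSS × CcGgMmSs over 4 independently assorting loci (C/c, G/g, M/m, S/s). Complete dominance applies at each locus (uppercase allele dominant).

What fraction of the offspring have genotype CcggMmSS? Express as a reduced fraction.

P(CcggMmSS) = 1/32

ccGgMMSS gametes: cGMS×8, cgMS×8
CcGgMmSs gametes: CGMS×1, CGMs×1, CGmS×1, CGms×1, CgMS×1, CgMs×1, CgmS×1, Cgms×1, cGMS×1, cGMs×1, cGmS×1, cGms×1, cgMS×1, cgMs×1, cgmS×1, cgms×1
ccGgMMSS×CcGgMmSs grid (16·16=256): CcGGMMSS=8 CcGGMMSs=8 CcGGMmSS=8 CcGGMmSs=8 CcGgMMSS=16 CcGgMMSs=16 CcGgMmSS=16 CcGgMmSs=16 CcggMMSS=8 CcggMMSs=8 CcggMmSS=8 CcggMmSs=8 ccGGMMSS=8 ccGGMMSs=8 ccGGMmSS=8 ccGGMmSs=8 ccGgMMSS=16 ccGgMMSs=16 ccGgMmSS=16 ccGgMmSs=16 ccggMMSS=8 ccggMMSs=8 ccggMmSS=8 ccggMmSs=8
CcggMmSS hits 8/256; gcd=8; 8÷8/256÷8 = 1/32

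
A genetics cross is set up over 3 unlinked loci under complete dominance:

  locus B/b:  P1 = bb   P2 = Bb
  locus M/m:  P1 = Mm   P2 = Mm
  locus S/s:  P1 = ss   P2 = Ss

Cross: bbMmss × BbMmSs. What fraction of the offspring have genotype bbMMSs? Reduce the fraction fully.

bbMmss gametes: bMs×4, bms×4
BbMmSs gametes: BMS×1, BMs×1, BmS×1, Bms×1, bMS×1, bMs×1, bmS×1, bms×1
bbMmss×BbMmSs grid (8·8=64): BbMMSs=4 BbMMss=4 BbMmSs=8 BbMmss=8 BbmmSs=4 Bbmmss=4 bbMMSs=4 bbMMss=4 bbMmSs=8 bbMmss=8 bbmmSs=4 bbmmss=4
bbMMSs hits 4/64; gcd=4; 4÷4/64÷4 = 1/16

P(bbMMSs) = 1/16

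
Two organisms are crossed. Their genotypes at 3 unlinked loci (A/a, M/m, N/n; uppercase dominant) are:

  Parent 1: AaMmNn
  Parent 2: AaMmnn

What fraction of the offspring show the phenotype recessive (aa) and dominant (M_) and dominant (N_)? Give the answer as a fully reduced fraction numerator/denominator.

AaMmNn gametes: AMN×1, AMn×1, AmN×1, Amn×1, aMN×1, aMn×1, amN×1, amn×1
AaMmnn gametes: AMn×2, Amn×2, aMn×2, amn×2
AaMmNn×AaMmnn grid (8·8=64): AAMMNn=2 AAMMnn=2 AAMmNn=4 AAMmnn=4 AAmmNn=2 AAmmnn=2 AaMMNn=4 AaMMnn=4 AaMmNn=8 AaMmnn=8 AammNn=4 Aammnn=4 aaMMNn=2 aaMMnn=2 aaMmNn=4 aaMmnn=4 aammNn=2 aammnn=2
aa M_ N_ hits 6/64; gcd=2; 6÷2/64÷2 = 3/32

P(aa M_ N_) = 3/32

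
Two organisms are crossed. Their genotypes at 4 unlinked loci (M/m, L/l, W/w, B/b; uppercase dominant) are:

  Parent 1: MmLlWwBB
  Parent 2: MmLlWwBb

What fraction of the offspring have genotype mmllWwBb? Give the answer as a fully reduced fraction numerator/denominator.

MmLlWwBB gametes: MLWB×2, MLwB×2, MlWB×2, MlwB×2, mLWB×2, mLwB×2, mlWB×2, mlwB×2
MmLlWwBb gametes: MLWB×1, MLWb×1, MLwB×1, MLwb×1, MlWB×1, MlWb×1, MlwB×1, Mlwb×1, mLWB×1, mLWb×1, mLwB×1, mLwb×1, mlWB×1, mlWb×1, mlwB×1, mlwb×1
MmLlWwBB×MmLlWwBb grid (16·16=256): MMLLWWBB=2 MMLLWWBb=2 MMLLWwBB=4 MMLLWwBb=4 MMLLwwBB=2 MMLLwwBb=2 MMLlWWBB=4 MMLlWWBb=4 MMLlWwBB=8 MMLlWwBb=8 MMLlwwBB=4 MMLlwwBb=4 MMllWWBB=2 MMllWWBb=2 MMllWwBB=4 MMllWwBb=4 MMllwwBB=2 MMllwwBb=2 MmLLWWBB=4 MmLLWWBb=4 MmLLWwBB=8 MmLLWwBb=8 MmLLwwBB=4 MmLLwwBb=4 MmLlWWBB=8 MmLlWWBb=8 MmLlWwBB=16 MmLlWwBb=16 MmLlwwBB=8 MmLlwwBb=8 MmllWWBB=4 MmllWWBb=4 MmllWwBB=8 MmllWwBb=8 MmllwwBB=4 MmllwwBb=4 mmLLWWBB=2 mmLLWWBb=2 mmLLWwBB=4 mmLLWwBb=4 mmLLwwBB=2 mmLLwwBb=2 mmLlWWBB=4 mmLlWWBb=4 mmLlWwBB=8 mmLlWwBb=8 mmLlwwBB=4 mmLlwwBb=4 mmllWWBB=2 mmllWWBb=2 mmllWwBB=4 mmllWwBb=4 mmllwwBB=2 mmllwwBb=2
mmllWwBb hits 4/256; gcd=4; 4÷4/256÷4 = 1/64

P(mmllWwBb) = 1/64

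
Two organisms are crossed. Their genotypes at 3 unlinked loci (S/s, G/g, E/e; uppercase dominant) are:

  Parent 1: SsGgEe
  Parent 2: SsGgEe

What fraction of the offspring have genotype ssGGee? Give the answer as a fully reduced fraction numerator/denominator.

SsGgEe gametes: SGE×1, SGe×1, SgE×1, Sge×1, sGE×1, sGe×1, sgE×1, sge×1
SsGgEe gametes: SGE×1, SGe×1, SgE×1, Sge×1, sGE×1, sGe×1, sgE×1, sge×1
SsGgEe×SsGgEe grid (8·8=64): SSGGEE=1 SSGGEe=2 SSGGee=1 SSGgEE=2 SSGgEe=4 SSGgee=2 SSggEE=1 SSggEe=2 SSggee=1 SsGGEE=2 SsGGEe=4 SsGGee=2 SsGgEE=4 SsGgEe=8 SsGgee=4 SsggEE=2 SsggEe=4 Ssggee=2 ssGGEE=1 ssGGEe=2 ssGGee=1 ssGgEE=2 ssGgEe=4 ssGgee=2 ssggEE=1 ssggEe=2 ssggee=1
ssGGee hits 1/64; gcd=1; 1÷1/64÷1 = 1/64

P(ssGGee) = 1/64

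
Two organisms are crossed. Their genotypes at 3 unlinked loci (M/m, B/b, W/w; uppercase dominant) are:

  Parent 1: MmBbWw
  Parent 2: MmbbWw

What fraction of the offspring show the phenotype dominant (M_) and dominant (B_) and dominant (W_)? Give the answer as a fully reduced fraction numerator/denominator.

P(M_ B_ W_) = 9/32

MmBbWw gametes: MBW×1, MBw×1, MbW×1, Mbw×1, mBW×1, mBw×1, mbW×1, mbw×1
MmbbWw gametes: MbW×2, Mbw×2, mbW×2, mbw×2
MmBbWw×MmbbWw grid (8·8=64): MMBbWW=2 MMBbWw=4 MMBbww=2 MMbbWW=2 MMbbWw=4 MMbbww=2 MmBbWW=4 MmBbWw=8 MmBbww=4 MmbbWW=4 MmbbWw=8 Mmbbww=4 mmBbWW=2 mmBbWw=4 mmBbww=2 mmbbWW=2 mmbbWw=4 mmbbww=2
M_ B_ W_ hits 18/64; gcd=2; 18÷2/64÷2 = 9/32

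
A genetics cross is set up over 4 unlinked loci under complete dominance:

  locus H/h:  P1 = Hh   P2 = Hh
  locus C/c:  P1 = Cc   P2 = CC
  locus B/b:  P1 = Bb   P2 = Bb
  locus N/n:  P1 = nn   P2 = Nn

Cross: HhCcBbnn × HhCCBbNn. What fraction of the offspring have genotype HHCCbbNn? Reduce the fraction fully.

P(HHCCbbNn) = 1/64

HhCcBbnn gametes: HCBn×2, HCbn×2, HcBn×2, Hcbn×2, hCBn×2, hCbn×2, hcBn×2, hcbn×2
HhCCBbNn gametes: HCBN×2, HCBn×2, HCbN×2, HCbn×2, hCBN×2, hCBn×2, hCbN×2, hCbn×2
HhCcBbnn×HhCCBbNn grid (16·16=256): HHCCBBNn=4 HHCCBBnn=4 HHCCBbNn=8 HHCCBbnn=8 HHCCbbNn=4 HHCCbbnn=4 HHCcBBNn=4 HHCcBBnn=4 HHCcBbNn=8 HHCcBbnn=8 HHCcbbNn=4 HHCcbbnn=4 HhCCBBNn=8 HhCCBBnn=8 HhCCBbNn=16 HhCCBbnn=16 HhCCbbNn=8 HhCCbbnn=8 HhCcBBNn=8 HhCcBBnn=8 HhCcBbNn=16 HhCcBbnn=16 HhCcbbNn=8 HhCcbbnn=8 hhCCBBNn=4 hhCCBBnn=4 hhCCBbNn=8 hhCCBbnn=8 hhCCbbNn=4 hhCCbbnn=4 hhCcBBNn=4 hhCcBBnn=4 hhCcBbNn=8 hhCcBbnn=8 hhCcbbNn=4 hhCcbbnn=4
HHCCbbNn hits 4/256; gcd=4; 4÷4/256÷4 = 1/64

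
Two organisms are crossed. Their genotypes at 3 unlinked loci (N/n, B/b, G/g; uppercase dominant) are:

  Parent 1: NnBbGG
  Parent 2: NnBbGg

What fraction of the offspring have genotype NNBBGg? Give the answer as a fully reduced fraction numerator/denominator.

P(NNBBGg) = 1/32

NnBbGG gametes: NBG×2, NbG×2, nBG×2, nbG×2
NnBbGg gametes: NBG×1, NBg×1, NbG×1, Nbg×1, nBG×1, nBg×1, nbG×1, nbg×1
NnBbGG×NnBbGg grid (8·8=64): NNBBGG=2 NNBBGg=2 NNBbGG=4 NNBbGg=4 NNbbGG=2 NNbbGg=2 NnBBGG=4 NnBBGg=4 NnBbGG=8 NnBbGg=8 NnbbGG=4 NnbbGg=4 nnBBGG=2 nnBBGg=2 nnBbGG=4 nnBbGg=4 nnbbGG=2 nnbbGg=2
NNBBGg hits 2/64; gcd=2; 2÷2/64÷2 = 1/32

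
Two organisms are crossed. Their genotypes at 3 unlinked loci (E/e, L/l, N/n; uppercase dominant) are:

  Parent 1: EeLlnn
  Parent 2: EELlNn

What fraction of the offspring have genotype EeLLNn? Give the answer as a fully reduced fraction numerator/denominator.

EeLlnn gametes: ELn×2, Eln×2, eLn×2, eln×2
EELlNn gametes: ELN×2, ELn×2, ElN×2, Eln×2
EeLlnn×EELlNn grid (8·8=64): EELLNn=4 EELLnn=4 EELlNn=8 EELlnn=8 EEllNn=4 EEllnn=4 EeLLNn=4 EeLLnn=4 EeLlNn=8 EeLlnn=8 EellNn=4 Eellnn=4
EeLLNn hits 4/64; gcd=4; 4÷4/64÷4 = 1/16

P(EeLLNn) = 1/16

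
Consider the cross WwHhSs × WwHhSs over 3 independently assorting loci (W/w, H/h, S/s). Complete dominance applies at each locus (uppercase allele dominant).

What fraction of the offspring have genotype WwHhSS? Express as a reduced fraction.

P(WwHhSS) = 1/16

WwHhSs gametes: WHS×1, WHs×1, WhS×1, Whs×1, wHS×1, wHs×1, whS×1, whs×1
WwHhSs gametes: WHS×1, WHs×1, WhS×1, Whs×1, wHS×1, wHs×1, whS×1, whs×1
WwHhSs×WwHhSs grid (8·8=64): WWHHSS=1 WWHHSs=2 WWHHss=1 WWHhSS=2 WWHhSs=4 WWHhss=2 WWhhSS=1 WWhhSs=2 WWhhss=1 WwHHSS=2 WwHHSs=4 WwHHss=2 WwHhSS=4 WwHhSs=8 WwHhss=4 WwhhSS=2 WwhhSs=4 Wwhhss=2 wwHHSS=1 wwHHSs=2 wwHHss=1 wwHhSS=2 wwHhSs=4 wwHhss=2 wwhhSS=1 wwhhSs=2 wwhhss=1
WwHhSS hits 4/64; gcd=4; 4÷4/64÷4 = 1/16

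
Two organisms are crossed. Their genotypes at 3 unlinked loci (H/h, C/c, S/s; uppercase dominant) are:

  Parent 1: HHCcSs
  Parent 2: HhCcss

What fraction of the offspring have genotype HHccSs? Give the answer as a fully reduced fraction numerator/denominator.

P(HHccSs) = 1/16

HHCcSs gametes: HCS×2, HCs×2, HcS×2, Hcs×2
HhCcss gametes: HCs×2, Hcs×2, hCs×2, hcs×2
HHCcSs×HhCcss grid (8·8=64): HHCCSs=4 HHCCss=4 HHCcSs=8 HHCcss=8 HHccSs=4 HHccss=4 HhCCSs=4 HhCCss=4 HhCcSs=8 HhCcss=8 HhccSs=4 Hhccss=4
HHccSs hits 4/64; gcd=4; 4÷4/64÷4 = 1/16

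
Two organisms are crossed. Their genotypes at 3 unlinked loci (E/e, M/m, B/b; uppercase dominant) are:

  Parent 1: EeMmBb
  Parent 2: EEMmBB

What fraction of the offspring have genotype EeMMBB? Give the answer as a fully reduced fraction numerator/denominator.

EeMmBb gametes: EMB×1, EMb×1, EmB×1, Emb×1, eMB×1, eMb×1, emB×1, emb×1
EEMmBB gametes: EMB×4, EmB×4
EeMmBb×EEMmBB grid (8·8=64): EEMMBB=4 EEMMBb=4 EEMmBB=8 EEMmBb=8 EEmmBB=4 EEmmBb=4 EeMMBB=4 EeMMBb=4 EeMmBB=8 EeMmBb=8 EemmBB=4 EemmBb=4
EeMMBB hits 4/64; gcd=4; 4÷4/64÷4 = 1/16

P(EeMMBB) = 1/16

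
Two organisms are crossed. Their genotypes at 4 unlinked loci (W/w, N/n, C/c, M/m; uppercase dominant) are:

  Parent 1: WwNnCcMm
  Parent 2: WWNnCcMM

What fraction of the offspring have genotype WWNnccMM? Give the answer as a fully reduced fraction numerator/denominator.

P(WWNnccMM) = 1/32

WwNnCcMm gametes: WNCM×1, WNCm×1, WNcM×1, WNcm×1, WnCM×1, WnCm×1, WncM×1, Wncm×1, wNCM×1, wNCm×1, wNcM×1, wNcm×1, wnCM×1, wnCm×1, wncM×1, wncm×1
WWNnCcMM gametes: WNCM×4, WNcM×4, WnCM×4, WncM×4
WwNnCcMm×WWNnCcMM grid (16·16=256): WWNNCCMM=4 WWNNCCMm=4 WWNNCcMM=8 WWNNCcMm=8 WWNNccMM=4 WWNNccMm=4 WWNnCCMM=8 WWNnCCMm=8 WWNnCcMM=16 WWNnCcMm=16 WWNnccMM=8 WWNnccMm=8 WWnnCCMM=4 WWnnCCMm=4 WWnnCcMM=8 WWnnCcMm=8 WWnnccMM=4 WWnnccMm=4 WwNNCCMM=4 WwNNCCMm=4 WwNNCcMM=8 WwNNCcMm=8 WwNNccMM=4 WwNNccMm=4 WwNnCCMM=8 WwNnCCMm=8 WwNnCcMM=16 WwNnCcMm=16 WwNnccMM=8 WwNnccMm=8 WwnnCCMM=4 WwnnCCMm=4 WwnnCcMM=8 WwnnCcMm=8 WwnnccMM=4 WwnnccMm=4
WWNnccMM hits 8/256; gcd=8; 8÷8/256÷8 = 1/32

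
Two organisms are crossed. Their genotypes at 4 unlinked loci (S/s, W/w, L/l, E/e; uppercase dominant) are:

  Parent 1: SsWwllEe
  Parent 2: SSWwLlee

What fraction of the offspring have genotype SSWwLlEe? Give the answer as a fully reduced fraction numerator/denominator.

P(SSWwLlEe) = 1/16

SsWwllEe gametes: SWlE×2, SWle×2, SwlE×2, Swle×2, sWlE×2, sWle×2, swlE×2, swle×2
SSWwLlee gametes: SWLe×4, SWle×4, SwLe×4, Swle×4
SsWwllEe×SSWwLlee grid (16·16=256): SSWWLlEe=8 SSWWLlee=8 SSWWllEe=8 SSWWllee=8 SSWwLlEe=16 SSWwLlee=16 SSWwllEe=16 SSWwllee=16 SSwwLlEe=8 SSwwLlee=8 SSwwllEe=8 SSwwllee=8 SsWWLlEe=8 SsWWLlee=8 SsWWllEe=8 SsWWllee=8 SsWwLlEe=16 SsWwLlee=16 SsWwllEe=16 SsWwllee=16 SswwLlEe=8 SswwLlee=8 SswwllEe=8 Sswwllee=8
SSWwLlEe hits 16/256; gcd=16; 16÷16/256÷16 = 1/16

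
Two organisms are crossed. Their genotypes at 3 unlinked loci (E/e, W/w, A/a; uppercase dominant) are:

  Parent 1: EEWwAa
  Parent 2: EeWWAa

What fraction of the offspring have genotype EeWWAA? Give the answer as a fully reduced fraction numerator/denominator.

P(EeWWAA) = 1/16

EEWwAa gametes: EWA×2, EWa×2, EwA×2, Ewa×2
EeWWAa gametes: EWA×2, EWa×2, eWA×2, eWa×2
EEWwAa×EeWWAa grid (8·8=64): EEWWAA=4 EEWWAa=8 EEWWaa=4 EEWwAA=4 EEWwAa=8 EEWwaa=4 EeWWAA=4 EeWWAa=8 EeWWaa=4 EeWwAA=4 EeWwAa=8 EeWwaa=4
EeWWAA hits 4/64; gcd=4; 4÷4/64÷4 = 1/16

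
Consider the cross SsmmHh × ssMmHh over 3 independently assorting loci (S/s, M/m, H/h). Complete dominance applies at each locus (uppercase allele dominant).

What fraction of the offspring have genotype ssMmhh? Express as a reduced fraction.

P(ssMmhh) = 1/16

SsmmHh gametes: SmH×2, Smh×2, smH×2, smh×2
ssMmHh gametes: sMH×2, sMh×2, smH×2, smh×2
SsmmHh×ssMmHh grid (8·8=64): SsMmHH=4 SsMmHh=8 SsMmhh=4 SsmmHH=4 SsmmHh=8 Ssmmhh=4 ssMmHH=4 ssMmHh=8 ssMmhh=4 ssmmHH=4 ssmmHh=8 ssmmhh=4
ssMmhh hits 4/64; gcd=4; 4÷4/64÷4 = 1/16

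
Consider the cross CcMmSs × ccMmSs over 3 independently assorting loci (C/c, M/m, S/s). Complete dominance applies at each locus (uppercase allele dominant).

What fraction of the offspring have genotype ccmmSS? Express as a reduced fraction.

CcMmSs gametes: CMS×1, CMs×1, CmS×1, Cms×1, cMS×1, cMs×1, cmS×1, cms×1
ccMmSs gametes: cMS×2, cMs×2, cmS×2, cms×2
CcMmSs×ccMmSs grid (8·8=64): CcMMSS=2 CcMMSs=4 CcMMss=2 CcMmSS=4 CcMmSs=8 CcMmss=4 CcmmSS=2 CcmmSs=4 Ccmmss=2 ccMMSS=2 ccMMSs=4 ccMMss=2 ccMmSS=4 ccMmSs=8 ccMmss=4 ccmmSS=2 ccmmSs=4 ccmmss=2
ccmmSS hits 2/64; gcd=2; 2÷2/64÷2 = 1/32

P(ccmmSS) = 1/32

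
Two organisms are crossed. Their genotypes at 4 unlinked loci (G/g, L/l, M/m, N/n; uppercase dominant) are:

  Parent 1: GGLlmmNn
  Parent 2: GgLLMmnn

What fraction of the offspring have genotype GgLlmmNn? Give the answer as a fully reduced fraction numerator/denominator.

GGLlmmNn gametes: GLmN×4, GLmn×4, GlmN×4, Glmn×4
GgLLMmnn gametes: GLMn×4, GLmn×4, gLMn×4, gLmn×4
GGLlmmNn×GgLLMmnn grid (16·16=256): GGLLMmNn=16 GGLLMmnn=16 GGLLmmNn=16 GGLLmmnn=16 GGLlMmNn=16 GGLlMmnn=16 GGLlmmNn=16 GGLlmmnn=16 GgLLMmNn=16 GgLLMmnn=16 GgLLmmNn=16 GgLLmmnn=16 GgLlMmNn=16 GgLlMmnn=16 GgLlmmNn=16 GgLlmmnn=16
GgLlmmNn hits 16/256; gcd=16; 16÷16/256÷16 = 1/16

P(GgLlmmNn) = 1/16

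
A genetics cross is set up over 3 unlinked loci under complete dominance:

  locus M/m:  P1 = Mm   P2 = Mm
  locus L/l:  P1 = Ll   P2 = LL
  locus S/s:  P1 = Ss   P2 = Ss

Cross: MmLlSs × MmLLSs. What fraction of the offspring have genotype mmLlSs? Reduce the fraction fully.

MmLlSs gametes: MLS×1, MLs×1, MlS×1, Mls×1, mLS×1, mLs×1, mlS×1, mls×1
MmLLSs gametes: MLS×2, MLs×2, mLS×2, mLs×2
MmLlSs×MmLLSs grid (8·8=64): MMLLSS=2 MMLLSs=4 MMLLss=2 MMLlSS=2 MMLlSs=4 MMLlss=2 MmLLSS=4 MmLLSs=8 MmLLss=4 MmLlSS=4 MmLlSs=8 MmLlss=4 mmLLSS=2 mmLLSs=4 mmLLss=2 mmLlSS=2 mmLlSs=4 mmLlss=2
mmLlSs hits 4/64; gcd=4; 4÷4/64÷4 = 1/16

P(mmLlSs) = 1/16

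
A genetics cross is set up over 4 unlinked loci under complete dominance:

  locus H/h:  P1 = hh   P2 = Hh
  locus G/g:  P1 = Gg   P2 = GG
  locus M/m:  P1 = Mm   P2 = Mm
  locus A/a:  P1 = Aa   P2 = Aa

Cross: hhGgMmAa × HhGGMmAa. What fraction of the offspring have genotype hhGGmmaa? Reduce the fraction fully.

P(hhGGmmaa) = 1/64

hhGgMmAa gametes: hGMA×2, hGMa×2, hGmA×2, hGma×2, hgMA×2, hgMa×2, hgmA×2, hgma×2
HhGGMmAa gametes: HGMA×2, HGMa×2, HGmA×2, HGma×2, hGMA×2, hGMa×2, hGmA×2, hGma×2
hhGgMmAa×HhGGMmAa grid (16·16=256): HhGGMMAA=4 HhGGMMAa=8 HhGGMMaa=4 HhGGMmAA=8 HhGGMmAa=16 HhGGMmaa=8 HhGGmmAA=4 HhGGmmAa=8 HhGGmmaa=4 HhGgMMAA=4 HhGgMMAa=8 HhGgMMaa=4 HhGgMmAA=8 HhGgMmAa=16 HhGgMmaa=8 HhGgmmAA=4 HhGgmmAa=8 HhGgmmaa=4 hhGGMMAA=4 hhGGMMAa=8 hhGGMMaa=4 hhGGMmAA=8 hhGGMmAa=16 hhGGMmaa=8 hhGGmmAA=4 hhGGmmAa=8 hhGGmmaa=4 hhGgMMAA=4 hhGgMMAa=8 hhGgMMaa=4 hhGgMmAA=8 hhGgMmAa=16 hhGgMmaa=8 hhGgmmAA=4 hhGgmmAa=8 hhGgmmaa=4
hhGGmmaa hits 4/256; gcd=4; 4÷4/256÷4 = 1/64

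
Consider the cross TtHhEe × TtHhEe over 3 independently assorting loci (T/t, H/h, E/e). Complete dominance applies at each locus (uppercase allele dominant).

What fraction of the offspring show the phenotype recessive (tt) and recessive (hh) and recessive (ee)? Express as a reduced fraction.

TtHhEe gametes: THE×1, THe×1, ThE×1, The×1, tHE×1, tHe×1, thE×1, the×1
TtHhEe gametes: THE×1, THe×1, ThE×1, The×1, tHE×1, tHe×1, thE×1, the×1
TtHhEe×TtHhEe grid (8·8=64): TTHHEE=1 TTHHEe=2 TTHHee=1 TTHhEE=2 TTHhEe=4 TTHhee=2 TThhEE=1 TThhEe=2 TThhee=1 TtHHEE=2 TtHHEe=4 TtHHee=2 TtHhEE=4 TtHhEe=8 TtHhee=4 TthhEE=2 TthhEe=4 Tthhee=2 ttHHEE=1 ttHHEe=2 ttHHee=1 ttHhEE=2 ttHhEe=4 ttHhee=2 tthhEE=1 tthhEe=2 tthhee=1
tt hh ee hits 1/64; gcd=1; 1÷1/64÷1 = 1/64

P(tt hh ee) = 1/64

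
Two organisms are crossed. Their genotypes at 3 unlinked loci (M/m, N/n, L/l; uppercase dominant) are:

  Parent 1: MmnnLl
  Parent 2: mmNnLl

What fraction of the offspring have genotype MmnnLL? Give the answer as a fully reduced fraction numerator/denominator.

P(MmnnLL) = 1/16

MmnnLl gametes: MnL×2, Mnl×2, mnL×2, mnl×2
mmNnLl gametes: mNL×2, mNl×2, mnL×2, mnl×2
MmnnLl×mmNnLl grid (8·8=64): MmNnLL=4 MmNnLl=8 MmNnll=4 MmnnLL=4 MmnnLl=8 Mmnnll=4 mmNnLL=4 mmNnLl=8 mmNnll=4 mmnnLL=4 mmnnLl=8 mmnnll=4
MmnnLL hits 4/64; gcd=4; 4÷4/64÷4 = 1/16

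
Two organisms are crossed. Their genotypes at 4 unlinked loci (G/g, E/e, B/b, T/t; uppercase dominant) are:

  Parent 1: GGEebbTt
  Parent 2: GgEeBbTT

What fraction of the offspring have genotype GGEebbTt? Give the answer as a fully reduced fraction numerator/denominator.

P(GGEebbTt) = 1/16

GGEebbTt gametes: GEbT×4, GEbt×4, GebT×4, Gebt×4
GgEeBbTT gametes: GEBT×2, GEbT×2, GeBT×2, GebT×2, gEBT×2, gEbT×2, geBT×2, gebT×2
GGEebbTt×GgEeBbTT grid (16·16=256): GGEEBbTT=8 GGEEBbTt=8 GGEEbbTT=8 GGEEbbTt=8 GGEeBbTT=16 GGEeBbTt=16 GGEebbTT=16 GGEebbTt=16 GGeeBbTT=8 GGeeBbTt=8 GGeebbTT=8 GGeebbTt=8 GgEEBbTT=8 GgEEBbTt=8 GgEEbbTT=8 GgEEbbTt=8 GgEeBbTT=16 GgEeBbTt=16 GgEebbTT=16 GgEebbTt=16 GgeeBbTT=8 GgeeBbTt=8 GgeebbTT=8 GgeebbTt=8
GGEebbTt hits 16/256; gcd=16; 16÷16/256÷16 = 1/16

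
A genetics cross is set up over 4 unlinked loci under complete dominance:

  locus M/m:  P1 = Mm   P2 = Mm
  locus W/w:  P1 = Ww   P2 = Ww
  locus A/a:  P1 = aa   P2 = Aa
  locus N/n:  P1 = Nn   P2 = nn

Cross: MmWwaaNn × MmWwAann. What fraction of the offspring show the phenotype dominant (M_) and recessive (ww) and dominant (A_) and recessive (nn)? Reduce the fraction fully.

P(M_ ww A_ nn) = 3/64

MmWwaaNn gametes: MWaN×2, MWan×2, MwaN×2, Mwan×2, mWaN×2, mWan×2, mwaN×2, mwan×2
MmWwAann gametes: MWAn×2, MWan×2, MwAn×2, Mwan×2, mWAn×2, mWan×2, mwAn×2, mwan×2
MmWwaaNn×MmWwAann grid (16·16=256): MMWWAaNn=4 MMWWAann=4 MMWWaaNn=4 MMWWaann=4 MMWwAaNn=8 MMWwAann=8 MMWwaaNn=8 MMWwaann=8 MMwwAaNn=4 MMwwAann=4 MMwwaaNn=4 MMwwaann=4 MmWWAaNn=8 MmWWAann=8 MmWWaaNn=8 MmWWaann=8 MmWwAaNn=16 MmWwAann=16 MmWwaaNn=16 MmWwaann=16 MmwwAaNn=8 MmwwAann=8 MmwwaaNn=8 Mmwwaann=8 mmWWAaNn=4 mmWWAann=4 mmWWaaNn=4 mmWWaann=4 mmWwAaNn=8 mmWwAann=8 mmWwaaNn=8 mmWwaann=8 mmwwAaNn=4 mmwwAann=4 mmwwaaNn=4 mmwwaann=4
M_ ww A_ nn hits 12/256; gcd=4; 12÷4/256÷4 = 3/64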